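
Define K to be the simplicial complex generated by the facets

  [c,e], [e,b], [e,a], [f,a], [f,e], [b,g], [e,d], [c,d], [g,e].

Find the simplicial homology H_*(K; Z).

Order the vertices as a < b < c < d < e < f < g. Listing each simplex with vertices in this order, K has dimension 1 with simplices:

  0-simplices (7): a, b, c, d, e, f, g
  1-simplices (9): ae, af, be, bg, cd, ce, de, ef, eg

so the chain groups are C_0 ≅ Z^7, C_1 ≅ Z^9.

Boundary ∂_1: C_1 → C_0 is given by ∂[p,q] = [q] − [p].
The resulting 7×9 matrix has rank 6, and its Smith normal form has invariant factors (1,1,1,1,1,1).

Computing H_k = (kernel of ∂_k) / (image of ∂_{k+1}):

  H_0: rank C_0 − rank ∂_1 = 7 − 6 = 1, and the invariant factors of ∂_1 are all 1, so H_0 ≅ Z.
  H_1: rank ker ∂_1 − rank ∂_2 = (9 − 6) − 0 = 3, and there is no ∂_2, so H_1 ≅ Z^3.

As a check, the Euler characteristic is 7 − 9 = -2, which agrees with 1 − 3 = -2.

H_0 ≅ Z,  H_1 ≅ Z^3.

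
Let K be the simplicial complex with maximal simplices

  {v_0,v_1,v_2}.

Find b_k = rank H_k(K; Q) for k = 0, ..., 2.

K has 3 vertices, 3 edges, 1 triangle.
rank ∂_0 = 0, rank ∂_1 = 2 ⇒ b_0 = 3 − 0 − 2 = 1; all invariant factors of ∂_1 are 1 so no torsion. So H_0 = Z.
rank ∂_1 = 2, rank ∂_2 = 1 ⇒ b_1 = 3 − 2 − 1 = 0; all invariant factors of ∂_2 are 1 so no torsion. So H_1 = 0.
rank ∂_2 = 1, rank ∂_3 = 0 ⇒ b_2 = 1 − 1 − 0 = 0. So H_2 = 0.

b_0 = 1, b_1 = 0, b_2 = 0.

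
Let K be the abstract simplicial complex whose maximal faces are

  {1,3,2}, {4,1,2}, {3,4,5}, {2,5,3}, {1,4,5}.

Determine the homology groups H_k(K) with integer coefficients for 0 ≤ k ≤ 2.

Order the vertices as 1 < 2 < 3 < 4 < 5. Listing each simplex with vertices in this order, K has dimension 2 with simplices:

  0-simplices (5): [1], [2], [3], [4], [5]
  1-simplices (10): [1,2], [1,3], [1,4], [1,5], [2,3], [2,4], [2,5], [3,4], [3,5], [4,5]
  2-simplices (5): [1,2,3], [1,2,4], [1,4,5], [2,3,5], [3,4,5]

giving chain groups C_0 ≅ Z^5, C_1 ≅ Z^10, C_2 ≅ Z^5.

The boundary map ∂_1: C_1 → C_0 maps an edge to its endpoints' difference, ∂[p,q] = q − p.
This gives a 5×10 integer matrix of rank 4; reducing to Smith normal form yields diagonal entries (1,1,1,1).

The boundary map ∂_2: C_2 → C_1 acts by ∂[p,q,r] = [q,r] − [p,r] + [p,q]. For instance
  ∂[1,4,5] = [4,5] − [1,5] + [1,4],
  ∂[1,2,4] = [2,4] − [1,4] + [1,2].
The 10×5 boundary matrix has rank 5 and Smith normal form diag(1,1,1,1,1).

Computing H_k = (kernel of ∂_k) / (image of ∂_{k+1}):

  H_0: rank C_0 − rank ∂_1 = 5 − 4 = 1, and the invariant factors of ∂_1 are all 1, so H_0 = Z.
  H_1: rank ker ∂_1 − rank ∂_2 = (10 − 4) − 5 = 1, and the invariant factors of ∂_2 are all 1, so H_1 = Z.
  H_2: rank ker ∂_2 − rank ∂_3 = (5 − 5) − 0 = 0, and there is no ∂_3, so H_2 = 0.

As a check, the Euler characteristic is 5 − 10 + 5 = 0, which agrees with 1 − 1 + 0 = 0.
(K is a triangulation of the Möbius band.)

H_0 = Z,  H_1 = Z,  H_2 = 0.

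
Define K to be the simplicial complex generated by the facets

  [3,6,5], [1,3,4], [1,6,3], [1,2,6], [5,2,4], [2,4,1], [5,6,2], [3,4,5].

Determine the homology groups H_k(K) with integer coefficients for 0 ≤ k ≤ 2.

Order the vertices as 1 < 2 < 3 < 4 < 5 < 6. Listing each simplex with vertices in this order, K has dimension 2 with simplices:

  0-simplices (6): [1], [2], [3], [4], [5], [6]
  1-simplices (12): [1,2], [1,3], [1,4], [1,6], [2,4], [2,5], [2,6], [3,4], [3,5], [3,6], [4,5], [5,6]
  2-simplices (8): [1,2,4], [1,2,6], [1,3,4], [1,3,6], [2,4,5], [2,5,6], [3,4,5], [3,5,6]

so the chain groups are C_0 ≅ Z^6, C_1 ≅ Z^12, C_2 ≅ Z^8.

The boundary map ∂_1: C_1 → C_0 maps an edge to its endpoints' difference, ∂[p,q] = q − p. For instance
  ∂[2,5] = [5] − [2].
The 6×12 boundary matrix has rank 5 and Smith normal form diag(1,1,1,1,1).

Boundary ∂_2: C_2 → C_1 acts by ∂[p,q,r] = [q,r] − [p,r] + [p,q]. For instance
  ∂[1,2,4] = [2,4] − [1,4] + [1,2],
  ∂[2,4,5] = [4,5] − [2,5] + [2,4].
The resulting 12×8 matrix has rank 7, and its Smith normal form has invariant factors (1,1,1,1,1,1,1).

From H_k ≅ ker(∂_k) / im(∂_{k+1}) we obtain:

  H_0: rank C_0 − rank ∂_1 = 6 − 5 = 1, and the invariant factors of ∂_1 are all 1, so H_0 = Z.
  H_1: rank ker ∂_1 − rank ∂_2 = (12 − 5) − 7 = 0, and the invariant factors of ∂_2 are all 1, so H_1 = 0.
  H_2: rank ker ∂_2 − rank ∂_3 = (8 − 7) − 0 = 1, and there is no ∂_3, so H_2 = Z.

As a check, the Euler characteristic is 6 − 12 + 8 = 2, which agrees with 1 − 0 + 1 = 2.

H_0 = Z,  H_1 = 0,  H_2 = Z.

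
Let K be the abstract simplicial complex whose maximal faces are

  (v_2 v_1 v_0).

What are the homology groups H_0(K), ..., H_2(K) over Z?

H_0 ≅ Z,  H_1 = 0,  H_2 = 0.

K has 3 vertices, 3 edges, 1 triangle.
rank ∂_0 = 0, rank ∂_1 = 2 ⇒ b_0 = 3 − 0 − 2 = 1; all invariant factors of ∂_1 are 1 so no torsion. So H_0 ≅ Z.
rank ∂_1 = 2, rank ∂_2 = 1 ⇒ b_1 = 3 − 2 − 1 = 0; all invariant factors of ∂_2 are 1 so no torsion. So H_1 ≅ 0.
rank ∂_2 = 1, rank ∂_3 = 0 ⇒ b_2 = 1 − 1 − 0 = 0. So H_2 ≅ 0.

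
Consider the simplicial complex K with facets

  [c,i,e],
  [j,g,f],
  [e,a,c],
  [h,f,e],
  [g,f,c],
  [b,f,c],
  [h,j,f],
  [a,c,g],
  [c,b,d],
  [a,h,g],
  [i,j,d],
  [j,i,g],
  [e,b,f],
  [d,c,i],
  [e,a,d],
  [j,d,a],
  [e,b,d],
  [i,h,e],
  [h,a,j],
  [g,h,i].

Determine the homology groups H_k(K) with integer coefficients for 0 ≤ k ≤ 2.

We work with the vertex ordering a < b < c < d < e < f < g < h < i < j. The simplices of K, each written with vertices in increasing order, are:

  0-simplices (10): a, b, c, d, e, f, g, h, i, j
  1-simplices (30): ac, ad, ae, ag, ah, aj, bc, bd, be, bf, cd, ce, cf, cg, ci, de, di, dj, ef, eh, ei, fg, fh, fj, gh, gi, gj, hi, hj, ij
  2-simplices (20): ace, acg, ade, adj, agh, ahj, bcd, bcf, bde, bef, cdi, cei, cfg, dij, efh, ehi, fgj, fhj, ghi, gij

so the chain groups are C_0 ≅ Z^10, C_1 ≅ Z^30, C_2 ≅ Z^20.

∂_1: C_1 → C_0 is given by ∂[p,q] = [q] − [p].
This gives a 10×30 integer matrix of rank 9; reducing to Smith normal form yields diagonal entries (1,1,1,1,1,1,1,1,1).

∂_2: C_2 → C_1 acts by ∂[p,q,r] = [q,r] − [p,r] + [p,q]. For instance
  ∂agh = gh − ah + ag,
  ∂bef = ef − bf + be.
As a 30×20 matrix over Z this has rank 20, with invariant factors (1,1,1,1,1,1,1,1,1,1,1,1,1,1,1,1,1,1,1,2).

Now H_k = ker ∂_k / im ∂_{k+1}, so:

  H_0: rank C_0 − rank ∂_1 = 10 − 9 = 1, and the invariant factors of ∂_1 are all 1, so H_0 ≅ Z.
  H_1: rank ker ∂_1 − rank ∂_2 = (30 − 9) − 20 = 1, and ∂_2 has invariant factor 2 > 1, so H_1 ≅ Z ⊕ Z/2.
  H_2: rank ker ∂_2 − rank ∂_3 = (20 − 20) − 0 = 0, and there is no ∂_3, so H_2 ≅ 0.

As a check, the Euler characteristic is 10 − 30 + 20 = 0, which agrees with 1 − 1 + 0 = 0.

H_0 ≅ Z,  H_1 ≅ Z ⊕ Z/2,  H_2 = 0.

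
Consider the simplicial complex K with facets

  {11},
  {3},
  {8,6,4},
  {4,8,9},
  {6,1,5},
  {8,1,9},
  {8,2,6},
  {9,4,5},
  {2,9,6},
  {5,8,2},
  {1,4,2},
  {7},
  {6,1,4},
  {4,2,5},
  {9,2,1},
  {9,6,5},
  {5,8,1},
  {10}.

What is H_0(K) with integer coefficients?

Order the vertices as 1 < 2 < 3 < 4 < 5 < 6 < 7 < 8 < 9 < 10 < 11. Listing each simplex with vertices in this order, K has dimension 2 with simplices:

  0-simplices (11): [1], [2], [3], [4], [5], [6], [7], [8], [9], [10], [11]
  1-simplices (21): [1,2], [1,4], [1,5], [1,6], [1,8], [1,9], [2,4], [2,5], [2,6], [2,8], [2,9], [4,5], [4,6], [4,8], [4,9], [5,6], [5,8], [5,9], [6,8], [6,9], [8,9]
  2-simplices (14): [1,2,4], [1,2,9], [1,4,6], [1,5,6], [1,5,8], [1,8,9], [2,4,5], [2,5,8], [2,6,8], [2,6,9], [4,5,9], [4,6,8], [4,8,9], [5,6,9]

giving chain groups C_0 ≅ Z^11, C_1 ≅ Z^21, C_2 ≅ Z^14.

∂_1: C_1 → C_0 is given by ∂[p,q] = [q] − [p]. For instance
  ∂[1,4] = [4] − [1].
The resulting 11×21 matrix has rank 6, and its Smith normal form has invariant factors (1,1,1,1,1,1).

The boundary map ∂_2: C_2 → C_1 maps a triangle to the signed sum of its edges. For instance
  ∂[1,5,6] = [5,6] − [1,6] + [1,5],
  ∂[2,4,5] = [4,5] − [2,5] + [2,4].
The resulting 21×14 matrix has rank 13, and its Smith normal form has invariant factors (1,1,1,1,1,1,1,1,1,1,1,1,1).

From H_k ≅ ker(∂_k) / im(∂_{k+1}) we obtain:

  H_0: rank C_0 − rank ∂_1 = 11 − 6 = 5, and the invariant factors of ∂_1 are all 1, so H_0 = Z^5.

H_0 ≅ Z^5.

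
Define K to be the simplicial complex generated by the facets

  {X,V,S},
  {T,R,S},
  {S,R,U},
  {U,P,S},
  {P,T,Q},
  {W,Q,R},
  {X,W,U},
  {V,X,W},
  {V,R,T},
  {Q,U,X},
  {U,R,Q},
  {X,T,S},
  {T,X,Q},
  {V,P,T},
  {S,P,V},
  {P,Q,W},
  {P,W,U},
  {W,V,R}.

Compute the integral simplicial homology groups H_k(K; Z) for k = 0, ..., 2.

H_0 ≅ Z,  H_1 ≅ Z ⊕ Z_2,  H_2 = 0.

Take the total order P < Q < R < S < T < U < V < W < X on the vertex set. Then K (dimension 2) consists of the simplices:

  0-simplices (9): P, Q, R, S, T, U, V, W, X
  1-simplices (27): PQ, PS, PT, PU, PV, PW, QR, QT, QU, QW, QX, RS, RT, RU, RV, RW, ST, SU, SV, SX, TV, TX, UW, UX, VW, VX, WX
  2-simplices (18): PQT, PQW, PSU, PSV, PTV, PUW, QRU, QRW, QTX, QUX, RST, RSU, RTV, RVW, STX, SVX, UWX, VWX

giving chain groups C_0 ≅ Z^9, C_1 ≅ Z^27, C_2 ≅ Z^18.

The boundary map ∂_1: C_1 → C_0 sends each edge [p,q] (with p < q) to q − p. For instance
  ∂RV = V − R.
This gives a 9×27 integer matrix of rank 8; reducing to Smith normal form yields diagonal entries (1,1,1,1,1,1,1,1).

∂_2: C_2 → C_1 acts by ∂[p,q,r] = [q,r] − [p,r] + [p,q]. For instance
  ∂QRU = RU − QU + QR,
  ∂STX = TX − SX + ST.
As a 27×18 matrix over Z this has rank 18, with invariant factors (1,1,1,1,1,1,1,1,1,1,1,1,1,1,1,1,1,2).

Reading off H_k = ker ∂_k / im ∂_{k+1}:

  H_0: rank C_0 − rank ∂_1 = 9 − 8 = 1, and the invariant factors of ∂_1 are all 1, so H_0 = Z.
  H_1: rank ker ∂_1 − rank ∂_2 = (27 − 8) − 18 = 1, and ∂_2 has invariant factor 2 > 1, so H_1 = Z ⊕ Z_2.
  H_2: rank ker ∂_2 − rank ∂_3 = (18 − 18) − 0 = 0, and there is no ∂_3, so H_2 = 0.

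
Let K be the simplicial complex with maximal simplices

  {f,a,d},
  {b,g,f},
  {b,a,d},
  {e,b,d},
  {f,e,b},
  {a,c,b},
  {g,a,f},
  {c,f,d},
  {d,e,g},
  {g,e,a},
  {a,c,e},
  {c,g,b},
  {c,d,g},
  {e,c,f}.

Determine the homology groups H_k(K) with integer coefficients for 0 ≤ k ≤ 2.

H_0 ≅ Z,  H_1 ≅ Z^2,  H_2 ≅ Z.

Order the vertices as a < b < c < d < e < f < g. Listing each simplex with vertices in this order, K has dimension 2 with simplices:

  0-simplices (7): a, b, c, d, e, f, g
  1-simplices (21): ab, ac, ad, ae, af, ag, bc, bd, be, bf, bg, cd, ce, cf, cg, de, df, dg, ef, eg, fg
  2-simplices (14): abc, abd, ace, adf, aeg, afg, bcg, bde, bef, bfg, cdf, cdg, cef, deg

Hence C_0 ≅ Z^7, C_1 ≅ Z^21, C_2 ≅ Z^14.

The boundary map ∂_1: C_1 → C_0 maps an edge to its endpoints' difference, ∂[p,q] = q − p. For instance
  ∂ad = d − a.
This gives a 7×21 integer matrix of rank 6; reducing to Smith normal form yields diagonal entries (1,1,1,1,1,1).

The boundary map ∂_2: C_2 → C_1 acts by ∂[p,q,r] = [q,r] − [p,r] + [p,q]. For instance
  ∂cdg = dg − cg + cd,
  ∂cdf = df − cf + cd.
The 21×14 boundary matrix has rank 13 and Smith normal form diag(1,1,1,1,1,1,1,1,1,1,1,1,1).

Now H_k = ker ∂_k / im ∂_{k+1}, so:

  H_0: rank C_0 − rank ∂_1 = 7 − 6 = 1, and the invariant factors of ∂_1 are all 1, so H_0 = Z.
  H_1: rank ker ∂_1 − rank ∂_2 = (21 − 6) − 13 = 2, and the invariant factors of ∂_2 are all 1, so H_1 = Z^2.
  H_2: rank ker ∂_2 − rank ∂_3 = (14 − 13) − 0 = 1, and there is no ∂_3, so H_2 = Z.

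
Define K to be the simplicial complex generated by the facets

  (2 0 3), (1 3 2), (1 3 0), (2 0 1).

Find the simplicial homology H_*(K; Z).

We work with the vertex ordering 0 < 1 < 2 < 3. The simplices of K, each written with vertices in increasing order, are:

  0-simplices (4): [0], [1], [2], [3]
  1-simplices (6): [0,1], [0,2], [0,3], [1,2], [1,3], [2,3]
  2-simplices (4): [0,1,2], [0,1,3], [0,2,3], [1,2,3]

so the chain groups are C_0 ≅ Z^4, C_1 ≅ Z^6, C_2 ≅ Z^4.

Boundary ∂_1: C_1 → C_0 sends each edge [p,q] (with p < q) to q − p. For instance
  ∂[0,1] = [1] − [0].
The resulting 4×6 matrix has rank 3, and its Smith normal form has invariant factors (1,1,1).

Boundary ∂_2: C_2 → C_1 acts by ∂[p,q,r] = [q,r] − [p,r] + [p,q]. For instance
  ∂[0,2,3] = [2,3] − [0,3] + [0,2],
  ∂[0,1,2] = [1,2] − [0,2] + [0,1].
This gives a 6×4 integer matrix of rank 3; reducing to Smith normal form yields diagonal entries (1,1,1).

Computing H_k = (kernel of ∂_k) / (image of ∂_{k+1}):

  H_0: rank C_0 − rank ∂_1 = 4 − 3 = 1, and the invariant factors of ∂_1 are all 1, so H_0 ≅ Z.
  H_1: rank ker ∂_1 − rank ∂_2 = (6 − 3) − 3 = 0, and the invariant factors of ∂_2 are all 1, so H_1 ≅ 0.
  H_2: rank ker ∂_2 − rank ∂_3 = (4 − 3) − 0 = 1, and there is no ∂_3, so H_2 ≅ Z.

H_0 ≅ Z,  H_1 = 0,  H_2 ≅ Z.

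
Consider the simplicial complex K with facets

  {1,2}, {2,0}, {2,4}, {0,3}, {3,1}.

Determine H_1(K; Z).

H_1 ≅ Z.

Order the vertices as 0 < 1 < 2 < 3 < 4. Listing each simplex with vertices in this order, K has dimension 1 with simplices:

  0-simplices (5): [0], [1], [2], [3], [4]
  1-simplices (5): [0,2], [0,3], [1,2], [1,3], [2,4]

giving chain groups C_0 ≅ Z^5, C_1 ≅ Z^5.

The boundary map ∂_1: C_1 → C_0 is given by ∂[p,q] = [q] − [p]. For instance
  ∂[0,3] = [3] − [0].
This gives a 5×5 integer matrix of rank 4; reducing to Smith normal form yields diagonal entries (1,1,1,1).

Reading off H_k = ker ∂_k / im ∂_{k+1}:

  H_1: rank ker ∂_1 − rank ∂_2 = (5 − 4) − 0 = 1, and there is no ∂_2, so H_1 ≅ Z.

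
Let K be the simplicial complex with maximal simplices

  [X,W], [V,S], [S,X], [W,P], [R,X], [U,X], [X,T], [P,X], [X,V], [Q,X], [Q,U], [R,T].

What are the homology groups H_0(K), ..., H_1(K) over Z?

H_0 ≅ Z,  H_1 ≅ Z^4.

K has 9 vertices, 12 edges.
rank ∂_0 = 0, rank ∂_1 = 8 ⇒ b_0 = 9 − 0 − 8 = 1; all invariant factors of ∂_1 are 1 so no torsion. So H_0 ≅ Z.
rank ∂_1 = 8, rank ∂_2 = 0 ⇒ b_1 = 12 − 8 − 0 = 4. So H_1 ≅ Z^4.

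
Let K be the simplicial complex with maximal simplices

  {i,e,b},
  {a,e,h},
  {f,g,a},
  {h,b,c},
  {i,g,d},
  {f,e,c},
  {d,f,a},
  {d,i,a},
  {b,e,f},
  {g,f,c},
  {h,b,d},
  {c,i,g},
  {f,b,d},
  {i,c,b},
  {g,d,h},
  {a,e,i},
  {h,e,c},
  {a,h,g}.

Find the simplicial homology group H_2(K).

Take the total order a < b < c < d < e < f < g < h < i on the vertex set. Then K (dimension 2) consists of the simplices:

  0-simplices (9): a, b, c, d, e, f, g, h, i
  1-simplices (27): ad, ae, af, ag, ah, ai, bc, bd, be, bf, bh, bi, ce, cf, cg, ch, ci, df, dg, dh, di, ef, eh, ei, fg, gh, gi
  2-simplices (18): adf, adi, aeh, aei, afg, agh, bch, bci, bdf, bdh, bef, bei, cef, ceh, cfg, cgi, dgh, dgi

Hence C_0 ≅ Z^9, C_1 ≅ Z^27, C_2 ≅ Z^18.

The boundary map ∂_1: C_1 → C_0 sends each edge [p,q] (with p < q) to q − p. For instance
  ∂ag = g − a.
The resulting 9×27 matrix has rank 8, and its Smith normal form has invariant factors (1,1,1,1,1,1,1,1).

Boundary ∂_2: C_2 → C_1 sends each 2-simplex [p,q,r] to [q,r] − [p,r] + [p,q]. For instance
  ∂adf = df − af + ad,
  ∂bef = ef − bf + be.
This gives a 27×18 integer matrix of rank 18; reducing to Smith normal form yields diagonal entries (1,1,1,1,1,1,1,1,1,1,1,1,1,1,1,1,1,2).

Computing H_k = (kernel of ∂_k) / (image of ∂_{k+1}):

  H_2: rank ker ∂_2 − rank ∂_3 = (18 − 18) − 0 = 0, and there is no ∂_3, so H_2 ≅ 0.

H_2 ≅ 0.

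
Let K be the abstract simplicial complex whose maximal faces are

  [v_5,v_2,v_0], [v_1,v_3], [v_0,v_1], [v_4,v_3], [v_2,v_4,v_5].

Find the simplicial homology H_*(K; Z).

K has 6 vertices, 8 edges, 2 triangles.
rank ∂_0 = 0, rank ∂_1 = 5 ⇒ b_0 = 6 − 0 − 5 = 1; all invariant factors of ∂_1 are 1 so no torsion. So H_0 ≅ Z.
rank ∂_1 = 5, rank ∂_2 = 2 ⇒ b_1 = 8 − 5 − 2 = 1; all invariant factors of ∂_2 are 1 so no torsion. So H_1 ≅ Z.
rank ∂_2 = 2, rank ∂_3 = 0 ⇒ b_2 = 2 − 2 − 0 = 0. So H_2 ≅ 0.

H_0 ≅ Z,  H_1 ≅ Z,  H_2 = 0.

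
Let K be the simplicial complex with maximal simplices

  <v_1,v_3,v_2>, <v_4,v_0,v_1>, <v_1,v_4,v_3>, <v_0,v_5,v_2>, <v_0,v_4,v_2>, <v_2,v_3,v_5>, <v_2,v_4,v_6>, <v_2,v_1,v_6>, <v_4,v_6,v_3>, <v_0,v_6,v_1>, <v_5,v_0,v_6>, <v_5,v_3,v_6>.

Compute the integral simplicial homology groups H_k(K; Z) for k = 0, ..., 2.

H_0 = Z,  H_1 = Z/2,  H_2 = 0.

Take the total order v_0 < v_1 < v_2 < v_3 < v_4 < v_5 < v_6 on the vertex set. Then K (dimension 2) consists of the simplices:

  0-simplices (7): [v_0], [v_1], [v_2], [v_3], [v_4], [v_5], [v_6]
  1-simplices (18): (18 of them)
  2-simplices (12): (12 of them)

so the chain groups are C_0 ≅ Z^7, C_1 ≅ Z^18, C_2 ≅ Z^12.

The boundary map ∂_1: C_1 → C_0 maps an edge to its endpoints' difference, ∂[p,q] = q − p. For instance
  ∂[v_3,v_4] = [v_4] − [v_3].
As a 7×18 matrix over Z this has rank 6, with invariant factors (1,1,1,1,1,1).

The boundary map ∂_2: C_2 → C_1 sends each 2-simplex [p,q,r] to [q,r] − [p,r] + [p,q]. For instance
  ∂[v_2,v_3,v_5] = [v_3,v_5] − [v_2,v_5] + [v_2,v_3],
  ∂[v_0,v_5,v_6] = [v_5,v_6] − [v_0,v_6] + [v_0,v_5].
The 18×12 boundary matrix has rank 12 and Smith normal form diag(1,1,1,1,1,1,1,1,1,1,1,2).

Now H_k = ker ∂_k / im ∂_{k+1}, so:

  H_0: rank C_0 − rank ∂_1 = 7 − 6 = 1, and the invariant factors of ∂_1 are all 1, so H_0 = Z.
  H_1: rank ker ∂_1 − rank ∂_2 = (18 − 6) − 12 = 0, and ∂_2 has invariant factor 2 > 1, so H_1 = Z/2.
  H_2: rank ker ∂_2 − rank ∂_3 = (12 − 12) − 0 = 0, and there is no ∂_3, so H_2 = 0.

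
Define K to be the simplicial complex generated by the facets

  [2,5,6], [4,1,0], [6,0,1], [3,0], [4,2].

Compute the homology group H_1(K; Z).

K has 7 vertices, 10 edges, 3 triangles.
rank ∂_1 = 6, rank ∂_2 = 3 ⇒ b_1 = 10 − 6 − 3 = 1; all invariant factors of ∂_2 are 1 so no torsion. So H_1 = Z.

H_1 ≅ Z.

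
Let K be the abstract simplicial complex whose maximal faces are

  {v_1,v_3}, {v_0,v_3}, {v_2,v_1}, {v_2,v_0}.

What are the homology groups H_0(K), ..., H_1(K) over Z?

Fix the vertex order v_0 < v_1 < v_2 < v_3 and write every simplex with vertices in increasing order. Then dim K = 1 and the simplices of K are:

  0-simplices (4): [v_0], [v_1], [v_2], [v_3]
  1-simplices (4): [v_0,v_2], [v_0,v_3], [v_1,v_2], [v_1,v_3]

giving chain groups C_0 ≅ Z^4, C_1 ≅ Z^4.

The boundary map ∂_1: C_1 → C_0 sends each edge [p,q] (with p < q) to q − p.
This gives a 4×4 integer matrix of rank 3; reducing to Smith normal form yields diagonal entries (1,1,1).

From H_k ≅ ker(∂_k) / im(∂_{k+1}) we obtain:

  H_0: rank C_0 − rank ∂_1 = 4 − 3 = 1, and the invariant factors of ∂_1 are all 1, so H_0 = Z.
  H_1: rank ker ∂_1 − rank ∂_2 = (4 − 3) − 0 = 1, and there is no ∂_2, so H_1 = Z.

As a check, the Euler characteristic is 4 − 4 = 0, which agrees with 1 − 1 = 0.

H_0 = Z,  H_1 = Z.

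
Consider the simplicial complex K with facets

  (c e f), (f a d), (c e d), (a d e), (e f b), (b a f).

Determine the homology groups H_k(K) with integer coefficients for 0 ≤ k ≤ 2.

Fix the vertex order a < b < c < d < e < f and write every simplex with vertices in increasing order. Then dim K = 2 and the simplices of K are:

  0-simplices (6): a, b, c, d, e, f
  1-simplices (12): ab, ad, ae, af, be, bf, cd, ce, cf, de, df, ef
  2-simplices (6): abf, ade, adf, bef, cde, cef

giving chain groups C_0 ≅ Z^6, C_1 ≅ Z^12, C_2 ≅ Z^6.

Boundary ∂_1: C_1 → C_0 is given by ∂[p,q] = [q] − [p].
As a 6×12 matrix over Z this has rank 5, with invariant factors (1,1,1,1,1).

Boundary ∂_2: C_2 → C_1 acts by ∂[p,q,r] = [q,r] − [p,r] + [p,q]. For instance
  ∂abf = bf − af + ab,
  ∂adf = df − af + ad.
The resulting 12×6 matrix has rank 6, and its Smith normal form has invariant factors (1,1,1,1,1,1).

From H_k ≅ ker(∂_k) / im(∂_{k+1}) we obtain:

  H_0: rank C_0 − rank ∂_1 = 6 − 5 = 1, and the invariant factors of ∂_1 are all 1, so H_0 = Z.
  H_1: rank ker ∂_1 − rank ∂_2 = (12 − 5) − 6 = 1, and the invariant factors of ∂_2 are all 1, so H_1 = Z.
  H_2: rank ker ∂_2 − rank ∂_3 = (6 − 6) − 0 = 0, and there is no ∂_3, so H_2 = 0.

As a check, the Euler characteristic is 6 − 12 + 6 = 0, which agrees with 1 − 1 + 0 = 0.

H_0 ≅ Z,  H_1 ≅ Z,  H_2 = 0.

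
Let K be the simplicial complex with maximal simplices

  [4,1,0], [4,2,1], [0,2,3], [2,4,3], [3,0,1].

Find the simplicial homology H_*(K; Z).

H_0 = Z,  H_1 = Z,  H_2 = 0.

Fix the vertex order 0 < 1 < 2 < 3 < 4 and write every simplex with vertices in increasing order. Then dim K = 2 and the simplices of K are:

  0-simplices (5): [0], [1], [2], [3], [4]
  1-simplices (10): [0,1], [0,2], [0,3], [0,4], [1,2], [1,3], [1,4], [2,3], [2,4], [3,4]
  2-simplices (5): [0,1,3], [0,1,4], [0,2,3], [1,2,4], [2,3,4]

giving chain groups C_0 ≅ Z^5, C_1 ≅ Z^10, C_2 ≅ Z^5.

The boundary map ∂_1: C_1 → C_0 sends each edge [p,q] (with p < q) to q − p. For instance
  ∂[1,4] = [4] − [1].
The 5×10 boundary matrix has rank 4 and Smith normal form diag(1,1,1,1).

∂_2: C_2 → C_1 sends each 2-simplex [p,q,r] to [q,r] − [p,r] + [p,q]. For instance
  ∂[0,1,3] = [1,3] − [0,3] + [0,1],
  ∂[0,1,4] = [1,4] − [0,4] + [0,1].
As a 10×5 matrix over Z this has rank 5, with invariant factors (1,1,1,1,1).

From H_k ≅ ker(∂_k) / im(∂_{k+1}) we obtain:

  H_0: rank C_0 − rank ∂_1 = 5 − 4 = 1, and the invariant factors of ∂_1 are all 1, so H_0 = Z.
  H_1: rank ker ∂_1 − rank ∂_2 = (10 − 4) − 5 = 1, and the invariant factors of ∂_2 are all 1, so H_1 = Z.
  H_2: rank ker ∂_2 − rank ∂_3 = (5 − 5) − 0 = 0, and there is no ∂_3, so H_2 = 0.

As a check, the Euler characteristic is 5 − 10 + 5 = 0, which agrees with 1 − 1 + 0 = 0.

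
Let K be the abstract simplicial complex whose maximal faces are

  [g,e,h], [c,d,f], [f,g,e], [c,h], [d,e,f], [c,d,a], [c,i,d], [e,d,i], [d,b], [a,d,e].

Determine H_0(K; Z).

H_0 = Z.

K has 9 vertices, 17 edges, 8 triangles.
rank ∂_0 = 0, rank ∂_1 = 8 ⇒ b_0 = 9 − 0 − 8 = 1; all invariant factors of ∂_1 are 1 so no torsion. So H_0 ≅ Z.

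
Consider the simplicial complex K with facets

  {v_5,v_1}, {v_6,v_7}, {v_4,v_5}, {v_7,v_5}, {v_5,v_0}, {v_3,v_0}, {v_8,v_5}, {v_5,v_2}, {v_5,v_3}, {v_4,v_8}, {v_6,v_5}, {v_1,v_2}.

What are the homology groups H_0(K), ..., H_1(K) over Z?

H_0 ≅ Z,  H_1 ≅ Z^4.

Order the vertices as v_0 < v_1 < v_2 < v_3 < v_4 < v_5 < v_6 < v_7 < v_8. Listing each simplex with vertices in this order, K has dimension 1 with simplices:

  0-simplices (9): [v_0], [v_1], [v_2], [v_3], [v_4], [v_5], [v_6], [v_7], [v_8]
  1-simplices (12): [v_0,v_3], [v_0,v_5], [v_1,v_2], [v_1,v_5], [v_2,v_5], [v_3,v_5], [v_4,v_5], [v_4,v_8], [v_5,v_6], [v_5,v_7], [v_5,v_8], [v_6,v_7]

giving chain groups C_0 ≅ Z^9, C_1 ≅ Z^12.

The boundary map ∂_1: C_1 → C_0 sends each edge [p,q] (with p < q) to q − p. For instance
  ∂[v_2,v_5] = [v_5] − [v_2].
This gives a 9×12 integer matrix of rank 8; reducing to Smith normal form yields diagonal entries (1,1,1,1,1,1,1,1).

From H_k ≅ ker(∂_k) / im(∂_{k+1}) we obtain:

  H_0: rank C_0 − rank ∂_1 = 9 − 8 = 1, and the invariant factors of ∂_1 are all 1, so H_0 = Z.
  H_1: rank ker ∂_1 − rank ∂_2 = (12 − 8) − 0 = 4, and there is no ∂_2, so H_1 = Z^4.

(K is a triangulation of a wedge of 4 circles.)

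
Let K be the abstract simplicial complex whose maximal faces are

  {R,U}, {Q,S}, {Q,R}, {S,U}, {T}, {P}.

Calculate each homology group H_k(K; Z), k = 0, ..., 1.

Order the vertices as P < Q < R < S < T < U. Listing each simplex with vertices in this order, K has dimension 1 with simplices:

  0-simplices (6): P, Q, R, S, T, U
  1-simplices (4): QR, QS, RU, SU

Hence C_0 ≅ Z^6, C_1 ≅ Z^4.

Boundary ∂_1: C_1 → C_0 sends each edge [p,q] (with p < q) to q − p. For instance
  ∂SU = U − S.
The resulting 6×4 matrix has rank 3, and its Smith normal form has invariant factors (1,1,1).

Reading off H_k = ker ∂_k / im ∂_{k+1}:

  H_0: rank C_0 − rank ∂_1 = 6 − 3 = 3, and the invariant factors of ∂_1 are all 1, so H_0 ≅ Z^3.
  H_1: rank ker ∂_1 − rank ∂_2 = (4 − 3) − 0 = 1, and there is no ∂_2, so H_1 ≅ Z.

As a check, the Euler characteristic is 6 − 4 = 2, which agrees with 3 − 1 = 2.

H_0 = Z^3,  H_1 = Z.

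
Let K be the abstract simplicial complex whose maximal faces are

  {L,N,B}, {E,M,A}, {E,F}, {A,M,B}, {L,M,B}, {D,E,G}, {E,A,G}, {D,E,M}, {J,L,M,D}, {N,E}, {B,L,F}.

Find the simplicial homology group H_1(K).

H_1 = Z^2.

We work with the vertex ordering A < B < D < E < F < G < J < L < M < N. The simplices of K, each written with vertices in increasing order, are:

  0-simplices (10): A, B, D, E, F, G, J, L, M, N
  1-simplices (22): AB, AE, AG, AM, BF, BL, BM, BN, DE, DG, DJ, DL, DM, EF, EG, EM, EN, FL, JL, JM, LM, LN
  2-simplices (12): ABM, AEG, AEM, BFL, BLM, BLN, DEG, DEM, DJL, DJM, DLM, JLM
  3-simplices (1): DJLM

so the chain groups are C_0 ≅ Z^10, C_1 ≅ Z^22, C_2 ≅ Z^12, C_3 ≅ Z^1.

The boundary map ∂_1: C_1 → C_0 is given by ∂[p,q] = [q] − [p]. For instance
  ∂JM = M − J.
As a 10×22 matrix over Z this has rank 9, with invariant factors (1,1,1,1,1,1,1,1,1).

Boundary ∂_2: C_2 → C_1 maps a triangle to the signed sum of its edges. For instance
  ∂DEM = EM − DM + DE,
  ∂DLM = LM − DM + DL.
As a 22×12 matrix over Z this has rank 11, with invariant factors (1,1,1,1,1,1,1,1,1,1,1).

Boundary ∂_3: C_3 → C_2 sends each 3-simplex σ to the alternating sum Σ_i (−1)^i (σ with its i-th vertex removed). For instance
  ∂DJLM = JLM − DLM + DJM − DJL.
As a 12×1 matrix over Z this has rank 1, with invariant factors (1).

Now H_k = ker ∂_k / im ∂_{k+1}, so:

  H_1: rank ker ∂_1 − rank ∂_2 = (22 − 9) − 11 = 2, and the invariant factors of ∂_2 are all 1, so H_1 = Z^2.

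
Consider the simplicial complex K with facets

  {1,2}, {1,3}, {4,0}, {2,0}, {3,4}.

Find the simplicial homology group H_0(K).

Fix the vertex order 0 < 1 < 2 < 3 < 4 and write every simplex with vertices in increasing order. Then dim K = 1 and the simplices of K are:

  0-simplices (5): [0], [1], [2], [3], [4]
  1-simplices (5): [0,2], [0,4], [1,2], [1,3], [3,4]

so the chain groups are C_0 ≅ Z^5, C_1 ≅ Z^5.

∂_1: C_1 → C_0 maps an edge to its endpoints' difference, ∂[p,q] = q − p.
This gives a 5×5 integer matrix of rank 4; reducing to Smith normal form yields diagonal entries (1,1,1,1).

Computing H_k = (kernel of ∂_k) / (image of ∂_{k+1}):

  H_0: rank C_0 − rank ∂_1 = 5 − 4 = 1, and the invariant factors of ∂_1 are all 1, so H_0 = Z.

H_0 = Z.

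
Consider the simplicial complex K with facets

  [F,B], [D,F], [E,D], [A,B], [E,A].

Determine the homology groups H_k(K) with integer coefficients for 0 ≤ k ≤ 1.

Order the vertices as A < B < D < E < F. Listing each simplex with vertices in this order, K has dimension 1 with simplices:

  0-simplices (5): A, B, D, E, F
  1-simplices (5): AB, AE, BF, DE, DF

giving chain groups C_0 ≅ Z^5, C_1 ≅ Z^5.

∂_1: C_1 → C_0 maps an edge to its endpoints' difference, ∂[p,q] = q − p. For instance
  ∂DE = E − D.
The 5×5 boundary matrix has rank 4 and Smith normal form diag(1,1,1,1).

From H_k ≅ ker(∂_k) / im(∂_{k+1}) we obtain:

  H_0: rank C_0 − rank ∂_1 = 5 − 4 = 1, and the invariant factors of ∂_1 are all 1, so H_0 ≅ Z.
  H_1: rank ker ∂_1 − rank ∂_2 = (5 − 4) − 0 = 1, and there is no ∂_2, so H_1 ≅ Z.

H_0 ≅ Z,  H_1 ≅ Z.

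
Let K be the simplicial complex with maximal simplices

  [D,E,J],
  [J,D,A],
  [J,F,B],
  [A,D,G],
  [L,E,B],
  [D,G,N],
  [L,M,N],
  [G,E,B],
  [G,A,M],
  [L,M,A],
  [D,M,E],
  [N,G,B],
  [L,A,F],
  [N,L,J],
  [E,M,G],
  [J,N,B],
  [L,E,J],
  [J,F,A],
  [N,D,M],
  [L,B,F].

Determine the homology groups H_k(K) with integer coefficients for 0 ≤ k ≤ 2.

H_0 = Z,  H_1 = Z ⊕ Z/2Z,  H_2 = 0.

Order the vertices as A < B < D < E < F < G < J < L < M < N. Listing each simplex with vertices in this order, K has dimension 2 with simplices:

  0-simplices (10): A, B, D, E, F, G, J, L, M, N
  1-simplices (30): AD, AF, AG, AJ, AL, AM, BE, BF, BG, BJ, BL, BN, DE, DG, DJ, DM, DN, EG, EJ, EL, EM, FJ, FL, GM, GN, JL, JN, LM, LN, MN
  2-simplices (20): ADG, ADJ, AFJ, AFL, AGM, ALM, BEG, BEL, BFJ, BFL, BGN, BJN, DEJ, DEM, DGN, DMN, EGM, EJL, JLN, LMN

giving chain groups C_0 ≅ Z^10, C_1 ≅ Z^30, C_2 ≅ Z^20.

Boundary ∂_1: C_1 → C_0 sends each edge [p,q] (with p < q) to q − p.
The resulting 10×30 matrix has rank 9, and its Smith normal form has invariant factors (1,1,1,1,1,1,1,1,1).

Boundary ∂_2: C_2 → C_1 maps a triangle to the signed sum of its edges. For instance
  ∂ADG = DG − AG + AD,
  ∂EGM = GM − EM + EG.
This gives a 30×20 integer matrix of rank 20; reducing to Smith normal form yields diagonal entries (1,1,1,1,1,1,1,1,1,1,1,1,1,1,1,1,1,1,1,2).

From H_k ≅ ker(∂_k) / im(∂_{k+1}) we obtain:

  H_0: rank C_0 − rank ∂_1 = 10 − 9 = 1, and the invariant factors of ∂_1 are all 1, so H_0 ≅ Z.
  H_1: rank ker ∂_1 − rank ∂_2 = (30 − 9) − 20 = 1, and ∂_2 has invariant factor 2 > 1, so H_1 ≅ Z ⊕ Z/2Z.
  H_2: rank ker ∂_2 − rank ∂_3 = (20 − 20) − 0 = 0, and there is no ∂_3, so H_2 ≅ 0.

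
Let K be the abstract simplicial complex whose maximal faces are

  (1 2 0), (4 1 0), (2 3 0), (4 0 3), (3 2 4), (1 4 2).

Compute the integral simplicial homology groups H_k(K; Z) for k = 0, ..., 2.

H_0 ≅ Z,  H_1 = 0,  H_2 ≅ Z.

We work with the vertex ordering 0 < 1 < 2 < 3 < 4. The simplices of K, each written with vertices in increasing order, are:

  0-simplices (5): [0], [1], [2], [3], [4]
  1-simplices (9): [0,1], [0,2], [0,3], [0,4], [1,2], [1,4], [2,3], [2,4], [3,4]
  2-simplices (6): [0,1,2], [0,1,4], [0,2,3], [0,3,4], [1,2,4], [2,3,4]

giving chain groups C_0 ≅ Z^5, C_1 ≅ Z^9, C_2 ≅ Z^6.

Boundary ∂_1: C_1 → C_0 is given by ∂[p,q] = [q] − [p]. For instance
  ∂[3,4] = [4] − [3].
As a 5×9 matrix over Z this has rank 4, with invariant factors (1,1,1,1).

∂_2: C_2 → C_1 acts by ∂[p,q,r] = [q,r] − [p,r] + [p,q]. For instance
  ∂[0,1,2] = [1,2] − [0,2] + [0,1],
  ∂[0,3,4] = [3,4] − [0,4] + [0,3].
The 9×6 boundary matrix has rank 5 and Smith normal form diag(1,1,1,1,1).

Reading off H_k = ker ∂_k / im ∂_{k+1}:

  H_0: rank C_0 − rank ∂_1 = 5 − 4 = 1, and the invariant factors of ∂_1 are all 1, so H_0 = Z.
  H_1: rank ker ∂_1 − rank ∂_2 = (9 − 4) − 5 = 0, and the invariant factors of ∂_2 are all 1, so H_1 = 0.
  H_2: rank ker ∂_2 − rank ∂_3 = (6 − 5) − 0 = 1, and there is no ∂_3, so H_2 = Z.

(K is a triangulation of the 2-sphere S^2.)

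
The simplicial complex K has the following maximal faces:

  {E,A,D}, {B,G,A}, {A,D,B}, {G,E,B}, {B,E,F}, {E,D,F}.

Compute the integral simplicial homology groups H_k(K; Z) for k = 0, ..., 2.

H_0 = Z,  H_1 = Z,  H_2 = 0.

Order the vertices as A < B < D < E < F < G. Listing each simplex with vertices in this order, K has dimension 2 with simplices:

  0-simplices (6): A, B, D, E, F, G
  1-simplices (12): AB, AD, AE, AG, BD, BE, BF, BG, DE, DF, EF, EG
  2-simplices (6): ABD, ABG, ADE, BEF, BEG, DEF

giving chain groups C_0 ≅ Z^6, C_1 ≅ Z^12, C_2 ≅ Z^6.

Boundary ∂_1: C_1 → C_0 is given by ∂[p,q] = [q] − [p]. For instance
  ∂AB = B − A.
As a 6×12 matrix over Z this has rank 5, with invariant factors (1,1,1,1,1).

Boundary ∂_2: C_2 → C_1 maps a triangle to the signed sum of its edges. For instance
  ∂BEG = EG − BG + BE,
  ∂ABD = BD − AD + AB.
The 12×6 boundary matrix has rank 6 and Smith normal form diag(1,1,1,1,1,1).

Computing H_k = (kernel of ∂_k) / (image of ∂_{k+1}):

  H_0: rank C_0 − rank ∂_1 = 6 − 5 = 1, and the invariant factors of ∂_1 are all 1, so H_0 = Z.
  H_1: rank ker ∂_1 − rank ∂_2 = (12 − 5) − 6 = 1, and the invariant factors of ∂_2 are all 1, so H_1 = Z.
  H_2: rank ker ∂_2 − rank ∂_3 = (6 − 6) − 0 = 0, and there is no ∂_3, so H_2 = 0.

As a check, the Euler characteristic is 6 − 12 + 6 = 0, which agrees with 1 − 1 + 0 = 0.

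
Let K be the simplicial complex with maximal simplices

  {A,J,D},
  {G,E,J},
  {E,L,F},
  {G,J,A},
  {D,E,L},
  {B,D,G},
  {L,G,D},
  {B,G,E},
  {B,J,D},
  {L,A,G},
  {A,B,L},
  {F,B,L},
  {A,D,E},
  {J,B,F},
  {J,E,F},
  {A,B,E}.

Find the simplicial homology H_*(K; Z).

Order the vertices as A < B < D < E < F < G < J < L. Listing each simplex with vertices in this order, K has dimension 2 with simplices:

  0-simplices (8): A, B, D, E, F, G, J, L
  1-simplices (24): AB, AD, AE, AG, AJ, AL, BD, BE, BF, BG, BJ, BL, DE, DG, DJ, DL, EF, EG, EJ, EL, FJ, FL, GJ, GL
  2-simplices (16): ABE, ABL, ADE, ADJ, AGJ, AGL, BDG, BDJ, BEG, BFJ, BFL, DEL, DGL, EFJ, EFL, EGJ

giving chain groups C_0 ≅ Z^8, C_1 ≅ Z^24, C_2 ≅ Z^16.

∂_1: C_1 → C_0 sends each edge [p,q] (with p < q) to q − p.
The resulting 8×24 matrix has rank 7, and its Smith normal form has invariant factors (1,1,1,1,1,1,1).

Boundary ∂_2: C_2 → C_1 sends each 2-simplex [p,q,r] to [q,r] − [p,r] + [p,q]. For instance
  ∂ABE = BE − AE + AB,
  ∂AGL = GL − AL + AG.
As a 24×16 matrix over Z this has rank 15, with invariant factors (1,1,1,1,1,1,1,1,1,1,1,1,1,1,1).

Computing H_k = (kernel of ∂_k) / (image of ∂_{k+1}):

  H_0: rank C_0 − rank ∂_1 = 8 − 7 = 1, and the invariant factors of ∂_1 are all 1, so H_0 ≅ Z.
  H_1: rank ker ∂_1 − rank ∂_2 = (24 − 7) − 15 = 2, and the invariant factors of ∂_2 are all 1, so H_1 ≅ Z^2.
  H_2: rank ker ∂_2 − rank ∂_3 = (16 − 15) − 0 = 1, and there is no ∂_3, so H_2 ≅ Z.

As a check, the Euler characteristic is 8 − 24 + 16 = 0, which agrees with 1 − 2 + 1 = 0.

H_0 ≅ Z,  H_1 ≅ Z^2,  H_2 ≅ Z.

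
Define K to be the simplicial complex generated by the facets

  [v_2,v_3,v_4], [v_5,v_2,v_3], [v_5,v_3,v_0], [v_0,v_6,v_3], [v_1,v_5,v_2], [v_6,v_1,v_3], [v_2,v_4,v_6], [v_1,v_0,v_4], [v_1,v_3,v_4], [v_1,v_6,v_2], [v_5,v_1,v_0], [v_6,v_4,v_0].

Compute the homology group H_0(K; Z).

K has 7 vertices, 18 edges, 12 triangles.
rank ∂_0 = 0, rank ∂_1 = 6 ⇒ b_0 = 7 − 0 − 6 = 1; all invariant factors of ∂_1 are 1 so no torsion. So H_0 ≅ Z.

H_0 ≅ Z.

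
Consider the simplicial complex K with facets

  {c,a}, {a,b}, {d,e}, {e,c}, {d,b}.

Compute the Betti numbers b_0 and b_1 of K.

K has 5 vertices, 5 edges.
rank ∂_0 = 0, rank ∂_1 = 4 ⇒ b_0 = 5 − 0 − 4 = 1; all invariant factors of ∂_1 are 1 so no torsion. So H_0 = Z.
rank ∂_1 = 4, rank ∂_2 = 0 ⇒ b_1 = 5 − 4 − 0 = 1. So H_1 = Z.

b_0 = 1, b_1 = 1.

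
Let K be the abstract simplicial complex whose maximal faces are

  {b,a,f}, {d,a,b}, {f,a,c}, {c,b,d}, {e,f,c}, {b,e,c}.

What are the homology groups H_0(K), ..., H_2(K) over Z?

We work with the vertex ordering a < b < c < d < e < f. The simplices of K, each written with vertices in increasing order, are:

  0-simplices (6): a, b, c, d, e, f
  1-simplices (12): ab, ac, ad, af, bc, bd, be, bf, cd, ce, cf, ef
  2-simplices (6): abd, abf, acf, bcd, bce, cef

Hence C_0 ≅ Z^6, C_1 ≅ Z^12, C_2 ≅ Z^6.

∂_1: C_1 → C_0 maps an edge to its endpoints' difference, ∂[p,q] = q − p. For instance
  ∂bd = d − b.
This gives a 6×12 integer matrix of rank 5; reducing to Smith normal form yields diagonal entries (1,1,1,1,1).

∂_2: C_2 → C_1 sends each 2-simplex [p,q,r] to [q,r] − [p,r] + [p,q]. For instance
  ∂bcd = cd − bd + bc,
  ∂abf = bf − af + ab.
The 12×6 boundary matrix has rank 6 and Smith normal form diag(1,1,1,1,1,1).

From H_k ≅ ker(∂_k) / im(∂_{k+1}) we obtain:

  H_0: rank C_0 − rank ∂_1 = 6 − 5 = 1, and the invariant factors of ∂_1 are all 1, so H_0 ≅ Z.
  H_1: rank ker ∂_1 − rank ∂_2 = (12 − 5) − 6 = 1, and the invariant factors of ∂_2 are all 1, so H_1 ≅ Z.
  H_2: rank ker ∂_2 − rank ∂_3 = (6 − 6) − 0 = 0, and there is no ∂_3, so H_2 ≅ 0.

H_0 ≅ Z,  H_1 ≅ Z,  H_2 = 0.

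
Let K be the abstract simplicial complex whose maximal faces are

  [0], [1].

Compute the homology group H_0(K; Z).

Order the vertices as 0 < 1. Listing each simplex with vertices in this order, K has dimension 0 with simplices:

  0-simplices (2): [0], [1]

giving chain groups C_0 ≅ Z^2.

From H_k ≅ ker(∂_k) / im(∂_{k+1}) we obtain:

  H_0: rank C_0 − rank ∂_1 = 2 − 0 = 2, and there is no ∂_1, so H_0 ≅ Z^2.

(K is a triangulation of a set of 2 points.)

H_0 = Z^2.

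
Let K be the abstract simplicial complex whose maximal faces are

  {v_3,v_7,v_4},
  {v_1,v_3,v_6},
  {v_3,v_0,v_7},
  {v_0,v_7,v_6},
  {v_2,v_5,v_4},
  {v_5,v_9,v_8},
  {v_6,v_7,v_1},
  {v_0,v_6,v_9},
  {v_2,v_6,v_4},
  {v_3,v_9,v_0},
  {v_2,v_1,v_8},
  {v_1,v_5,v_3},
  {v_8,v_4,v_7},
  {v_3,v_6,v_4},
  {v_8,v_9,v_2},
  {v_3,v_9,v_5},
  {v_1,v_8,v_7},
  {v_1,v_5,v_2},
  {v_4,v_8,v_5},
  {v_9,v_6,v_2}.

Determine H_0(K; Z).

Fix the vertex order v_0 < v_1 < v_2 < v_3 < v_4 < v_5 < v_6 < v_7 < v_8 < v_9 and write every simplex with vertices in increasing order. Then dim K = 2 and the simplices of K are:

  0-simplices (10): [v_0], [v_1], [v_2], [v_3], [v_4], [v_5], [v_6], [v_7], [v_8], [v_9]
  1-simplices (30): (30 of them)
  2-simplices (20): (20 of them)

so the chain groups are C_0 ≅ Z^10, C_1 ≅ Z^30, C_2 ≅ Z^20.

The boundary map ∂_1: C_1 → C_0 is given by ∂[p,q] = [q] − [p]. For instance
  ∂[v_3,v_6] = [v_6] − [v_3].
The 10×30 boundary matrix has rank 9 and Smith normal form diag(1,1,1,1,1,1,1,1,1).

∂_2: C_2 → C_1 sends each 2-simplex [p,q,r] to [q,r] − [p,r] + [p,q]. For instance
  ∂[v_1,v_6,v_7] = [v_6,v_7] − [v_1,v_7] + [v_1,v_6],
  ∂[v_1,v_3,v_6] = [v_3,v_6] − [v_1,v_6] + [v_1,v_3].
The resulting 30×20 matrix has rank 20, and its Smith normal form has invariant factors (1,1,1,1,1,1,1,1,1,1,1,1,1,1,1,1,1,1,1,2).

Now H_k = ker ∂_k / im ∂_{k+1}, so:

  H_0: rank C_0 − rank ∂_1 = 10 − 9 = 1, and the invariant factors of ∂_1 are all 1, so H_0 = Z.

H_0 = Z.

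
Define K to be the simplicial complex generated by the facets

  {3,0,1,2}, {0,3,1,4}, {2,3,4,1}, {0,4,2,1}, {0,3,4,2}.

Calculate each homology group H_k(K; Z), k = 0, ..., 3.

H_0 ≅ Z,  H_1 = 0,  H_2 = 0,  H_3 ≅ Z.

Order the vertices as 0 < 1 < 2 < 3 < 4. Listing each simplex with vertices in this order, K has dimension 3 with simplices:

  0-simplices (5): [0], [1], [2], [3], [4]
  1-simplices (10): [0,1], [0,2], [0,3], [0,4], [1,2], [1,3], [1,4], [2,3], [2,4], [3,4]
  2-simplices (10): [0,1,2], [0,1,3], [0,1,4], [0,2,3], [0,2,4], [0,3,4], [1,2,3], [1,2,4], [1,3,4], [2,3,4]
  3-simplices (5): [0,1,2,3], [0,1,2,4], [0,1,3,4], [0,2,3,4], [1,2,3,4]

giving chain groups C_0 ≅ Z^5, C_1 ≅ Z^10, C_2 ≅ Z^10, C_3 ≅ Z^5.

Boundary ∂_1: C_1 → C_0 maps an edge to its endpoints' difference, ∂[p,q] = q − p.
The resulting 5×10 matrix has rank 4, and its Smith normal form has invariant factors (1,1,1,1).

Boundary ∂_2: C_2 → C_1 maps a triangle to the signed sum of its edges. For instance
  ∂[0,1,2] = [1,2] − [0,2] + [0,1],
  ∂[1,3,4] = [3,4] − [1,4] + [1,3].
The resulting 10×10 matrix has rank 6, and its Smith normal form has invariant factors (1,1,1,1,1,1).

∂_3: C_3 → C_2 sends each 3-simplex σ to the alternating sum Σ_i (−1)^i (σ with its i-th vertex removed). For instance
  ∂[1,2,3,4] = [2,3,4] − [1,3,4] + [1,2,4] − [1,2,3],
  ∂[0,1,2,4] = [1,2,4] − [0,2,4] + [0,1,4] − [0,1,2].
The resulting 10×5 matrix has rank 4, and its Smith normal form has invariant factors (1,1,1,1).

Now H_k = ker ∂_k / im ∂_{k+1}, so:

  H_0: rank C_0 − rank ∂_1 = 5 − 4 = 1, and the invariant factors of ∂_1 are all 1, so H_0 ≅ Z.
  H_1: rank ker ∂_1 − rank ∂_2 = (10 − 4) − 6 = 0, and the invariant factors of ∂_2 are all 1, so H_1 ≅ 0.
  H_2: rank ker ∂_2 − rank ∂_3 = (10 − 6) − 4 = 0, and the invariant factors of ∂_3 are all 1, so H_2 ≅ 0.
  H_3: rank ker ∂_3 − rank ∂_4 = (5 − 4) − 0 = 1, and there is no ∂_4, so H_3 ≅ Z.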